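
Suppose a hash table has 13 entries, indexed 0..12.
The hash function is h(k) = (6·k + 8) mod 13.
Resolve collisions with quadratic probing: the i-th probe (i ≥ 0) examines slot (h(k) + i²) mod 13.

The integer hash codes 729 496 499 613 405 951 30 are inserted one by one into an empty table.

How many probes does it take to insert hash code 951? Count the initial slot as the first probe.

729 hashes to 1; slot 1 is free => place at 1.
496 hashes to 7; slot 7 is free => place at 7.
499 hashes to 12; slot 12 is free => place at 12.
613 hashes to 7; 7 taken => place at 8.
405 hashes to 7; 7,8 taken => place at 11.
951 hashes to 7; 7,8,11 taken => place at 3.
30 hashes to 6; slot 6 is free => place at 6.
Table: [∅, 729, ∅, 951, ∅, ∅, 30, 496, 613, ∅, ∅, 405, 499]

4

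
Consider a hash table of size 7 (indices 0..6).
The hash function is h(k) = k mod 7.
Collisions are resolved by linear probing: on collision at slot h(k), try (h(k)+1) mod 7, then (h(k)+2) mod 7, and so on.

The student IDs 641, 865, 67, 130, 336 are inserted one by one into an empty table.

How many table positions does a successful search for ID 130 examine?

641: h=4 => slot 4
865: h=4, probe 4,5 => slot 5
67: h=4, probe 4,5,6 => slot 6
130: h=4, probe 4,5,6,0 => slot 0
336: h=0, probe 0,1 => slot 1
Table: [130, 336, ∅, ∅, 641, 865, 67]
Lookup 130: h=4, probe 4,5,6,0 → found at 0.

4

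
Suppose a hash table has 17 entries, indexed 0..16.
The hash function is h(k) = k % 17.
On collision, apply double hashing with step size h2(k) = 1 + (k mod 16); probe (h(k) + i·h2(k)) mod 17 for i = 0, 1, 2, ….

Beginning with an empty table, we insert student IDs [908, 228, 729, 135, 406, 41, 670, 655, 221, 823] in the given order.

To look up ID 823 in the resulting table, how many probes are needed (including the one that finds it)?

3

Insert 908: h=7, slot 7 empty → index 7.
Insert 228: h=7, h2=5, slot 7 occupied → index 12.
Insert 729: h=15, slot 15 empty → index 15.
Insert 135: h=16, slot 16 empty → index 16.
Insert 406: h=15, h2=7, slot 15 occupied → index 5.
Insert 41: h=7, h2=10, slot 7 occupied → index 0.
Insert 670: h=7, h2=15, slots 7,5 occupied → index 3.
Insert 655: h=9, slot 9 empty → index 9.
Insert 221: h=0, h2=14, slot 0 occupied → index 14.
Insert 823: h=7, h2=8, slots 7,15 occupied → index 6.
Table: [41, —, —, 670, —, 406, 823, 908, —, 655, —, —, 228, —, 221, 729, 135]
Lookup 823: h=7, h2=8, probe 7,15,6 → found at 6.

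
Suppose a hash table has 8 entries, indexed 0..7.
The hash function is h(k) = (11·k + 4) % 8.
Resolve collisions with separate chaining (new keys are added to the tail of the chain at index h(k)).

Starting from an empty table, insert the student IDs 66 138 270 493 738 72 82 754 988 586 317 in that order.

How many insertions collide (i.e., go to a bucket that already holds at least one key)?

66 → bucket 2
138 → bucket 2 (collision)
270 → bucket 6
493 → bucket 3
738 → bucket 2 (collision)
72 → bucket 4
82 → bucket 2 (collision)
754 → bucket 2 (collision)
988 → bucket 0
586 → bucket 2 (collision)
317 → bucket 3 (collision)
Final buckets:
0: 988
1: -
2: 66 -> 138 -> 738 -> 82 -> 754 -> 586
3: 493 -> 317
4: 72
5: -
6: 270
7: -

6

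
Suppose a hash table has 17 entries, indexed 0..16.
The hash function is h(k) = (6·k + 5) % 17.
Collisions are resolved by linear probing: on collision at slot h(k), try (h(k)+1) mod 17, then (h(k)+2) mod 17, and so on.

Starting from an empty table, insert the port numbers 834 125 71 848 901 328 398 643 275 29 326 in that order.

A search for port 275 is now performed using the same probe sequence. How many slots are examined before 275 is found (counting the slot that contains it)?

3

Insert 834: h=11, slot 11 empty => index 11.
Insert 125: h=7, slot 7 empty => index 7.
Insert 71: h=6, slot 6 empty => index 6.
Insert 848: h=10, slot 10 empty => index 10.
Insert 901: h=5, slot 5 empty => index 5.
Insert 328: h=1, slot 1 empty => index 1.
Insert 398: h=13, slot 13 empty => index 13.
Insert 643: h=4, slot 4 empty => index 4.
Insert 275: h=6, slots 6,7 occupied => index 8.
Insert 29: h=9, slot 9 empty => index 9.
Insert 326: h=6, slots 6,7,8,9,10,11 occupied => index 12.
Table: [—, 328, —, —, 643, 901, 71, 125, 275, 29, 848, 834, 326, 398, —, —, —]
Lookup 275: h=6, probe 6,7,8 → found at 8.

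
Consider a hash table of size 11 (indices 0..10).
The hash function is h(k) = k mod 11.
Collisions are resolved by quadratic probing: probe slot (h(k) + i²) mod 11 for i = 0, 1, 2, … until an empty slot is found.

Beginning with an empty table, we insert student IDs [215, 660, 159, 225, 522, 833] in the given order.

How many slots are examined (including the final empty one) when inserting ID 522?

4

Insert 215: h=6, slot 6 empty => index 6.
Insert 660: h=0, slot 0 empty => index 0.
Insert 159: h=5, slot 5 empty => index 5.
Insert 225: h=5, slots 5,6 occupied => index 9.
Insert 522: h=5, slots 5,6,9 occupied => index 3.
Insert 833: h=8, slot 8 empty => index 8.
Table: [660, —, —, 522, —, 159, 215, —, 833, 225, —]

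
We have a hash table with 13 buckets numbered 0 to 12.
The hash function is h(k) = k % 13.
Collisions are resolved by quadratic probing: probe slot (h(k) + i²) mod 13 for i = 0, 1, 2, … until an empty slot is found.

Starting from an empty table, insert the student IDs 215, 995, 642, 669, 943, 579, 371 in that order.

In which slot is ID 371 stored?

10

Insert 215: h=7, slot 7 empty → index 7.
Insert 995: h=7, slot 7 occupied → index 8.
Insert 642: h=5, slot 5 empty → index 5.
Insert 669: h=6, slot 6 empty → index 6.
Insert 943: h=7, slots 7,8 occupied → index 11.
Insert 579: h=7, slots 7,8,11 occupied → index 3.
Insert 371: h=7, slots 7,8,11,3 occupied → index 10.
Table: [., ., ., 579, ., 642, 669, 215, 995, ., 371, 943, .]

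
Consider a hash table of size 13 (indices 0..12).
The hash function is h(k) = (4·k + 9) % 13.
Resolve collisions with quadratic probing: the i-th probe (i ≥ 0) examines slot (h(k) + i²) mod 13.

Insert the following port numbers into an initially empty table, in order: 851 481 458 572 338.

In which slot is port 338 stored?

851 hashes to 7; slot 7 is free => place at 7.
481 hashes to 9; slot 9 is free => place at 9.
458 hashes to 8; slot 8 is free => place at 8.
572 hashes to 9; 9 taken => place at 10.
338 hashes to 9; 9,10 taken => place at 0.
Table: [338, _, _, _, _, _, _, 851, 458, 481, 572, _, _]

0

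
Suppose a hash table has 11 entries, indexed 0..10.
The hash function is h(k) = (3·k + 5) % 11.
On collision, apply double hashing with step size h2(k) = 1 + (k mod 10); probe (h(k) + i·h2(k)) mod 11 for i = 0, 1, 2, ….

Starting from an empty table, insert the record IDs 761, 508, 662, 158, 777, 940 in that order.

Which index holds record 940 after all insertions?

761: h=0 => slot 0
508: h=0, h2=9, probe 0,9 => slot 9
662: h=0, h2=3, probe 0,3 => slot 3
158: h=6 => slot 6
777: h=4 => slot 4
940: h=9, h2=1, probe 9,10 => slot 10
Table: [761, _, _, 662, 777, _, 158, _, _, 508, 940]

10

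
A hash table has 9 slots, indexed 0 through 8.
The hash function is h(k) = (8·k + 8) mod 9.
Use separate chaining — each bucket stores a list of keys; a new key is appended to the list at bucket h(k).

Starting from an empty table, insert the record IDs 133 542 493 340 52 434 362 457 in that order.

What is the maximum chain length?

5

133 -> bucket 1
542 -> bucket 6
493 -> bucket 1 (collision)
340 -> bucket 1 (collision)
52 -> bucket 1 (collision)
434 -> bucket 6 (collision)
362 -> bucket 6 (collision)
457 -> bucket 1 (collision)
Final buckets:
0: -
1: 133 -> 493 -> 340 -> 52 -> 457
2: -
3: -
4: -
5: -
6: 542 -> 434 -> 362
7: -
8: -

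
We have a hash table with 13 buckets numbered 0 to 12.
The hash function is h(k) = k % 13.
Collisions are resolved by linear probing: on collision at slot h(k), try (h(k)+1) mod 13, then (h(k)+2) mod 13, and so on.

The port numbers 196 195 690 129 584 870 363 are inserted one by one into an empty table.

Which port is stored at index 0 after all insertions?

195

196 hashes to 1; slot 1 is free → place at 1.
195 hashes to 0; slot 0 is free → place at 0.
690 hashes to 1; 1 taken → place at 2.
129 hashes to 12; slot 12 is free → place at 12.
584 hashes to 12; 12,0,1,2 taken → place at 3.
870 hashes to 12; 12,0,1,2,3 taken → place at 4.
363 hashes to 12; 12,0,1,2,3,4 taken → place at 5.
Table: [195, 196, 690, 584, 870, 363, ∅, ∅, ∅, ∅, ∅, ∅, 129]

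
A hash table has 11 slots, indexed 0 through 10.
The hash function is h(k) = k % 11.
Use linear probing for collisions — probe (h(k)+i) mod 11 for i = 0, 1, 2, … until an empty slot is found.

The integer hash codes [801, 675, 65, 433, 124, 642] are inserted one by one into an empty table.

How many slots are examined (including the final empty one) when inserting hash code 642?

3

801 hashes to 9; slot 9 is free => place at 9.
675 hashes to 4; slot 4 is free => place at 4.
65 hashes to 10; slot 10 is free => place at 10.
433 hashes to 4; 4 taken => place at 5.
124 hashes to 3; slot 3 is free => place at 3.
642 hashes to 4; 4,5 taken => place at 6.
Table: [—, —, —, 124, 675, 433, 642, —, —, 801, 65]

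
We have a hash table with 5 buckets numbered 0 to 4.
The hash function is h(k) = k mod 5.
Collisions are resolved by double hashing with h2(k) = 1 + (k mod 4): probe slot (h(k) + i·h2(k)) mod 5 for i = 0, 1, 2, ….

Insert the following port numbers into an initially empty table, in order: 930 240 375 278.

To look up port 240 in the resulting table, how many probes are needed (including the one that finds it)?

2

930: h=0 → slot 0
240: h=0, h2=1, probe 0,1 → slot 1
375: h=0, h2=4, probe 0,4 → slot 4
278: h=3 → slot 3
Table: [930, 240, ∅, 278, 375]
Lookup 240: h=0, h2=1, probe 0,1 → found at 1.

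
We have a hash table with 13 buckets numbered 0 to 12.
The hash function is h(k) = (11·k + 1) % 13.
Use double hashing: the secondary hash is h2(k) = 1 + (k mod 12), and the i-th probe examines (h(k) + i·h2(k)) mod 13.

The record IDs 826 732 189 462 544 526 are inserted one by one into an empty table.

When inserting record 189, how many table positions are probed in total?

826: h=0 -> slot 0
732: h=6 -> slot 6
189: h=0, h2=10, probe 0,10 -> slot 10
462: h=0, h2=7, probe 0,7 -> slot 7
544: h=5 -> slot 5
526: h=2 -> slot 2
Table: [826, -, 526, -, -, 544, 732, 462, -, -, 189, -, -]

2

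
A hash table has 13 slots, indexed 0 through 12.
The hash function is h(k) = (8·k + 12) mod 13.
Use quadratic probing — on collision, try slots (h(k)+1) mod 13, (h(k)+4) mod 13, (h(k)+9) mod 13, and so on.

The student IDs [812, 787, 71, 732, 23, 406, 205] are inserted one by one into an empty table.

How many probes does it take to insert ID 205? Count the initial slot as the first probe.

812: h=8 → slot 8
787: h=3 → slot 3
71: h=8, probe 8,9 → slot 9
732: h=5 → slot 5
23: h=1 → slot 1
406: h=10 → slot 10
205: h=1, probe 1,2 → slot 2
Table: [., 23, 205, 787, ., 732, ., ., 812, 71, 406, ., .]

2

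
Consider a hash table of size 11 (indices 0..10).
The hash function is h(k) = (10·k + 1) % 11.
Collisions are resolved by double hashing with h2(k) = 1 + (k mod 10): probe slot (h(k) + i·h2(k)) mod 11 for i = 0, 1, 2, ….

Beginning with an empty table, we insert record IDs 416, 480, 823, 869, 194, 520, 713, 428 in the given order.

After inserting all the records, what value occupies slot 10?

194

416 hashes to 3; slot 3 is free -> place at 3.
480 hashes to 5; slot 5 is free -> place at 5.
823 hashes to 3, h2=4; 3 taken -> place at 7.
869 hashes to 1; slot 1 is free -> place at 1.
194 hashes to 5, h2=5; 5 taken -> place at 10.
520 hashes to 9; slot 9 is free -> place at 9.
713 hashes to 3, h2=4; 3,7 taken -> place at 0.
428 hashes to 2; slot 2 is free -> place at 2.
Table: [713, 869, 428, 416, ., 480, ., 823, ., 520, 194]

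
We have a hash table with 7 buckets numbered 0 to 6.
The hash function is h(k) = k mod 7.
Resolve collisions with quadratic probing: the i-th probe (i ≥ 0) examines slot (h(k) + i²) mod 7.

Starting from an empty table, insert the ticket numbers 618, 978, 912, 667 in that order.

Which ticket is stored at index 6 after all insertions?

667

Insert 618: h=2, slot 2 empty -> index 2.
Insert 978: h=5, slot 5 empty -> index 5.
Insert 912: h=2, slot 2 occupied -> index 3.
Insert 667: h=2, slots 2,3 occupied -> index 6.
Table: [_, _, 618, 912, _, 978, 667]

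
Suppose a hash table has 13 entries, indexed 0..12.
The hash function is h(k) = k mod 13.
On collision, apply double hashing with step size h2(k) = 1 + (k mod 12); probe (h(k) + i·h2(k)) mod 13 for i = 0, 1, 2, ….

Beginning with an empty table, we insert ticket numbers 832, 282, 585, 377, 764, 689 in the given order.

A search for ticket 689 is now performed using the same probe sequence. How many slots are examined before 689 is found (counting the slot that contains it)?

832 hashes to 0; slot 0 is free -> place at 0.
282 hashes to 9; slot 9 is free -> place at 9.
585 hashes to 0, h2=10; 0 taken -> place at 10.
377 hashes to 0, h2=6; 0 taken -> place at 6.
764 hashes to 10, h2=9; 10,6 taken -> place at 2.
689 hashes to 0, h2=6; 0,6 taken -> place at 12.
Table: [832, -, 764, -, -, -, 377, -, -, 282, 585, -, 689]
Lookup 689: h=0, h2=6, probe 0,6,12 → found at 12.

3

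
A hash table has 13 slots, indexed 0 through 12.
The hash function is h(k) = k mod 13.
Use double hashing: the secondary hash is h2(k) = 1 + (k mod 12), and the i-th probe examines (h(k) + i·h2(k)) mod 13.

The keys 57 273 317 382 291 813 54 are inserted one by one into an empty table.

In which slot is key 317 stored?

57 hashes to 5; slot 5 is free → place at 5.
273 hashes to 0; slot 0 is free → place at 0.
317 hashes to 5, h2=6; 5 taken → place at 11.
382 hashes to 5, h2=11; 5 taken → place at 3.
291 hashes to 5, h2=4; 5 taken → place at 9.
813 hashes to 7; slot 7 is free → place at 7.
54 hashes to 2; slot 2 is free → place at 2.
Table: [273, ., 54, 382, ., 57, ., 813, ., 291, ., 317, .]

11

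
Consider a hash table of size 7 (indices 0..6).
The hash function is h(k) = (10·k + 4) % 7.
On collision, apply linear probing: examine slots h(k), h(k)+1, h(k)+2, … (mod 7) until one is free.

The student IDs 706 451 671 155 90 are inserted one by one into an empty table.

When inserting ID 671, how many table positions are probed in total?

706: h=1 → slot 1
451: h=6 → slot 6
671: h=1, probe 1,2 → slot 2
155: h=0 → slot 0
90: h=1, probe 1,2,3 → slot 3
Table: [155, 706, 671, 90, _, _, 451]

2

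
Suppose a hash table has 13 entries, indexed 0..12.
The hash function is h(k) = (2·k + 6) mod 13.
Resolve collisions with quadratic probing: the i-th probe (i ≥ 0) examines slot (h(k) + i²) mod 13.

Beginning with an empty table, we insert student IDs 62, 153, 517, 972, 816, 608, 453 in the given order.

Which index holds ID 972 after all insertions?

9

62 hashes to 0; slot 0 is free => place at 0.
153 hashes to 0; 0 taken => place at 1.
517 hashes to 0; 0,1 taken => place at 4.
972 hashes to 0; 0,1,4 taken => place at 9.
816 hashes to 0; 0,1,4,9 taken => place at 3.
608 hashes to 0; 0,1,4,9,3 taken => place at 12.
453 hashes to 2; slot 2 is free => place at 2.
Table: [62, 153, 453, 816, 517, _, _, _, _, 972, _, _, 608]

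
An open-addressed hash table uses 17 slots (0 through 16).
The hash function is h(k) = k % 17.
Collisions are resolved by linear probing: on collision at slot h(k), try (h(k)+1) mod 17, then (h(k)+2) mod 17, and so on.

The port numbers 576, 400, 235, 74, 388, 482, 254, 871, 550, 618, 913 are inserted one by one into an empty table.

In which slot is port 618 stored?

10

Insert 576: h=15, slot 15 empty => index 15.
Insert 400: h=9, slot 9 empty => index 9.
Insert 235: h=14, slot 14 empty => index 14.
Insert 74: h=6, slot 6 empty => index 6.
Insert 388: h=14, slots 14,15 occupied => index 16.
Insert 482: h=6, slot 6 occupied => index 7.
Insert 254: h=16, slot 16 occupied => index 0.
Insert 871: h=4, slot 4 empty => index 4.
Insert 550: h=6, slots 6,7 occupied => index 8.
Insert 618: h=6, slots 6,7,8,9 occupied => index 10.
Insert 913: h=12, slot 12 empty => index 12.
Table: [254, ., ., ., 871, ., 74, 482, 550, 400, 618, ., 913, ., 235, 576, 388]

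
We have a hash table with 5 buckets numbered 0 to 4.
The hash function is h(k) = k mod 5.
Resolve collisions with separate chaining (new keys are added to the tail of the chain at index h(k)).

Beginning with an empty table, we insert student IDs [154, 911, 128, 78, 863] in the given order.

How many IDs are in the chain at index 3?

3

Insert 154: h=4, bucket 4 empty → new chain.
Insert 911: h=1, bucket 1 empty → new chain.
Insert 128: h=3, bucket 3 empty → new chain.
Insert 78: h=3, bucket 3 nonempty → append to chain.
Insert 863: h=3, bucket 3 nonempty → append to chain.
Final buckets:
0: -
1: 911
2: -
3: 128 -> 78 -> 863
4: 154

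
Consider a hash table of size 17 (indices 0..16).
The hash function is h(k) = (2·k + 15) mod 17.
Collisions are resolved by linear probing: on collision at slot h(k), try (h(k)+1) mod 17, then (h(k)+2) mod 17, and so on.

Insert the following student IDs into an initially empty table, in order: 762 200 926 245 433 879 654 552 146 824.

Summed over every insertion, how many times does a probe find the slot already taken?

11

762 hashes to 9; slot 9 is free => place at 9.
200 hashes to 7; slot 7 is free => place at 7.
926 hashes to 14; slot 14 is free => place at 14.
245 hashes to 12; slot 12 is free => place at 12.
433 hashes to 14; 14 taken => place at 15.
879 hashes to 5; slot 5 is free => place at 5.
654 hashes to 14; 14,15 taken => place at 16.
552 hashes to 14; 14,15,16 taken => place at 0.
146 hashes to 1; slot 1 is free => place at 1.
824 hashes to 14; 14,15,16,0,1 taken => place at 2.
Table: [552, 146, 824, ∅, ∅, 879, ∅, 200, ∅, 762, ∅, ∅, 245, ∅, 926, 433, 654]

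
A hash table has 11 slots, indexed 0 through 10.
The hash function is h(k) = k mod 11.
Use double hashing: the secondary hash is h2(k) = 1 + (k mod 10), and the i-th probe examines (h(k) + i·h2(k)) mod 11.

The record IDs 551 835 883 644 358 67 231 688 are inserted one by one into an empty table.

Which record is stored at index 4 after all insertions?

Insert 551: h=1, slot 1 empty -> index 1.
Insert 835: h=10, slot 10 empty -> index 10.
Insert 883: h=3, slot 3 empty -> index 3.
Insert 644: h=6, slot 6 empty -> index 6.
Insert 358: h=6, h2=9, slot 6 occupied -> index 4.
Insert 67: h=1, h2=8, slot 1 occupied -> index 9.
Insert 231: h=0, slot 0 empty -> index 0.
Insert 688: h=6, h2=9, slots 6,4 occupied -> index 2.
Table: [231, 551, 688, 883, 358, ∅, 644, ∅, ∅, 67, 835]

358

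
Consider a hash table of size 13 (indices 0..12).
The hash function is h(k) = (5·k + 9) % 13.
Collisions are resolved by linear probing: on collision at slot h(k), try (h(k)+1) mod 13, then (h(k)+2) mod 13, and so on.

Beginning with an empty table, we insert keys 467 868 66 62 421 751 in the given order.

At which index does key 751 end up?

10

467 hashes to 4; slot 4 is free => place at 4.
868 hashes to 7; slot 7 is free => place at 7.
66 hashes to 1; slot 1 is free => place at 1.
62 hashes to 7; 7 taken => place at 8.
421 hashes to 8; 8 taken => place at 9.
751 hashes to 7; 7,8,9 taken => place at 10.
Table: [_, 66, _, _, 467, _, _, 868, 62, 421, 751, _, _]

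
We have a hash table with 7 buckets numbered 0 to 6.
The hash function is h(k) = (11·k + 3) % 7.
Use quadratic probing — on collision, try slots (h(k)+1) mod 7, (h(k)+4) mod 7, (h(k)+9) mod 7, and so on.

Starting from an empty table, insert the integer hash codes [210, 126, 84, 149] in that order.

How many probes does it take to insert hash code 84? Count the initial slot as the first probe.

3

Insert 210: h=3, slot 3 empty → index 3.
Insert 126: h=3, slot 3 occupied → index 4.
Insert 84: h=3, slots 3,4 occupied → index 0.
Insert 149: h=4, slot 4 occupied → index 5.
Table: [84, ∅, ∅, 210, 126, 149, ∅]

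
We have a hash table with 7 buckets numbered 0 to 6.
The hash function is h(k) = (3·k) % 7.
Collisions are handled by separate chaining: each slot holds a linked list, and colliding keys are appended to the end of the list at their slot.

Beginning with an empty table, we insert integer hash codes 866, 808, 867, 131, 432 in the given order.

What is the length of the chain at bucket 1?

3

Insert 866: h=1, bucket 1 empty -> new chain.
Insert 808: h=2, bucket 2 empty -> new chain.
Insert 867: h=4, bucket 4 empty -> new chain.
Insert 131: h=1, bucket 1 nonempty -> append to chain.
Insert 432: h=1, bucket 1 nonempty -> append to chain.
Final buckets:
0: .
1: 866 -> 131 -> 432
2: 808
3: .
4: 867
5: .
6: .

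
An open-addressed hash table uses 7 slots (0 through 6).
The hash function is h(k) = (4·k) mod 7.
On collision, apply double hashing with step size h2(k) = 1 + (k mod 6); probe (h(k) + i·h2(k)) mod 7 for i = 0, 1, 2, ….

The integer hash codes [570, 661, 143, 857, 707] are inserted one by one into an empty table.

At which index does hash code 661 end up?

570: h=5 → slot 5
661: h=5, h2=2, probe 5,0 → slot 0
143: h=5, h2=6, probe 5,4 → slot 4
857: h=5, h2=6, probe 5,4,3 → slot 3
707: h=0, h2=6, probe 0,6 → slot 6
Table: [661, —, —, 857, 143, 570, 707]

0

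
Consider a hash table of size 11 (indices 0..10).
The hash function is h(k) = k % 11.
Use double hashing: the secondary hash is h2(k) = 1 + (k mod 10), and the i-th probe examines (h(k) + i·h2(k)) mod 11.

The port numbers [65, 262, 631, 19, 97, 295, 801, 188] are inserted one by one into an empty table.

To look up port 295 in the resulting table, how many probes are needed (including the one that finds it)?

4

65: h=10 => slot 10
262: h=9 => slot 9
631: h=4 => slot 4
19: h=8 => slot 8
97: h=9, h2=8, probe 9,6 => slot 6
295: h=9, h2=6, probe 9,4,10,5 => slot 5
801: h=9, h2=2, probe 9,0 => slot 0
188: h=1 => slot 1
Table: [801, 188, —, —, 631, 295, 97, —, 19, 262, 65]
Lookup 295: h=9, h2=6, probe 9,4,10,5 → found at 5.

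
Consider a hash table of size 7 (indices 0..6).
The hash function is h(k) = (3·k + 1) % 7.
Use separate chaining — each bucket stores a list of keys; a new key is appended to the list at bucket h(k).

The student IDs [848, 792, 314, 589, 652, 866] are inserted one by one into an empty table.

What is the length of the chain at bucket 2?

848 → bucket 4
792 → bucket 4 (collision)
314 → bucket 5
589 → bucket 4 (collision)
652 → bucket 4 (collision)
866 → bucket 2
Final buckets:
0: -
1: -
2: 866
3: -
4: 848 -> 792 -> 589 -> 652
5: 314
6: -

1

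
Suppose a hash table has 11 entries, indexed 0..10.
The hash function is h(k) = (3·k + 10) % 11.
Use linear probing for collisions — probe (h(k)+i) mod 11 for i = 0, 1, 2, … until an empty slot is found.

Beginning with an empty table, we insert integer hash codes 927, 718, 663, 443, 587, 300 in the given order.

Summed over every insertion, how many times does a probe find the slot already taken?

927: h=8 -> slot 8
718: h=8, probe 8,9 -> slot 9
663: h=8, probe 8,9,10 -> slot 10
443: h=8, probe 8,9,10,0 -> slot 0
587: h=0, probe 0,1 -> slot 1
300: h=8, probe 8,9,10,0,1,2 -> slot 2
Table: [443, 587, 300, -, -, -, -, -, 927, 718, 663]

12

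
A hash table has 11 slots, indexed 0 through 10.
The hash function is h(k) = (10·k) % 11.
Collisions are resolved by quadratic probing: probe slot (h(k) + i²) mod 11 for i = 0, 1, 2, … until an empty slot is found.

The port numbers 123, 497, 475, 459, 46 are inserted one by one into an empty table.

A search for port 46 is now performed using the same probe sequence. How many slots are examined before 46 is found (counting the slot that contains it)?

123 hashes to 9; slot 9 is free => place at 9.
497 hashes to 9; 9 taken => place at 10.
475 hashes to 9; 9,10 taken => place at 2.
459 hashes to 3; slot 3 is free => place at 3.
46 hashes to 9; 9,10,2 taken => place at 7.
Table: [., ., 475, 459, ., ., ., 46, ., 123, 497]
Lookup 46: h=9, probe 9,10,2,7 → found at 7.

4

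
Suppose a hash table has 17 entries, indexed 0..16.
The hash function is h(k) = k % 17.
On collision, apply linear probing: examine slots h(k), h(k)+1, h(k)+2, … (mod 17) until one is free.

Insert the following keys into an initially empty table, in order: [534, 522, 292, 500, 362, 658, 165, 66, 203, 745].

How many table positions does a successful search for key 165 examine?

3

Insert 534: h=7, slot 7 empty → index 7.
Insert 522: h=12, slot 12 empty → index 12.
Insert 292: h=3, slot 3 empty → index 3.
Insert 500: h=7, slot 7 occupied → index 8.
Insert 362: h=5, slot 5 empty → index 5.
Insert 658: h=12, slot 12 occupied → index 13.
Insert 165: h=12, slots 12,13 occupied → index 14.
Insert 66: h=15, slot 15 empty → index 15.
Insert 203: h=16, slot 16 empty → index 16.
Insert 745: h=14, slots 14,15,16 occupied → index 0.
Table: [745, -, -, 292, -, 362, -, 534, 500, -, -, -, 522, 658, 165, 66, 203]
Lookup 165: h=12, probe 12,13,14 → found at 14.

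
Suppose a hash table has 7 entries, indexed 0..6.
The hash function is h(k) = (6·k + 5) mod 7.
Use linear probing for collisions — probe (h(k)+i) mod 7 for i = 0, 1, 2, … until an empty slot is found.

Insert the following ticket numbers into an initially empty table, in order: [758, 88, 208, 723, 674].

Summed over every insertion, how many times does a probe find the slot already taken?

3

758: h=3 → slot 3
88: h=1 → slot 1
208: h=0 → slot 0
723: h=3, probe 3,4 → slot 4
674: h=3, probe 3,4,5 → slot 5
Table: [208, 88, ∅, 758, 723, 674, ∅]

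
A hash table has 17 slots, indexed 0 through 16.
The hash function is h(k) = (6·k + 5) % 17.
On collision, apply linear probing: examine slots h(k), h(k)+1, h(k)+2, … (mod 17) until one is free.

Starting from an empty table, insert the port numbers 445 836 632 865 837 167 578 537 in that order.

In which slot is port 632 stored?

Insert 445: h=6, slot 6 empty → index 6.
Insert 836: h=6, slot 6 occupied → index 7.
Insert 632: h=6, slots 6,7 occupied → index 8.
Insert 865: h=10, slot 10 empty → index 10.
Insert 837: h=12, slot 12 empty → index 12.
Insert 167: h=4, slot 4 empty → index 4.
Insert 578: h=5, slot 5 empty → index 5.
Insert 537: h=14, slot 14 empty → index 14.
Table: [_, _, _, _, 167, 578, 445, 836, 632, _, 865, _, 837, _, 537, _, _]

8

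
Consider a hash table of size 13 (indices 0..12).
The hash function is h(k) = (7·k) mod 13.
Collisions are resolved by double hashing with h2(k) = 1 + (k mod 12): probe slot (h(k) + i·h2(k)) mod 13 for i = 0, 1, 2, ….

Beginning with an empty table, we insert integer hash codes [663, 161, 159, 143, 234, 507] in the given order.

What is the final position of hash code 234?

663: h=0 -> slot 0
161: h=9 -> slot 9
159: h=8 -> slot 8
143: h=0, h2=12, probe 0,12 -> slot 12
234: h=0, h2=7, probe 0,7 -> slot 7
507: h=0, h2=4, probe 0,4 -> slot 4
Table: [663, ., ., ., 507, ., ., 234, 159, 161, ., ., 143]

7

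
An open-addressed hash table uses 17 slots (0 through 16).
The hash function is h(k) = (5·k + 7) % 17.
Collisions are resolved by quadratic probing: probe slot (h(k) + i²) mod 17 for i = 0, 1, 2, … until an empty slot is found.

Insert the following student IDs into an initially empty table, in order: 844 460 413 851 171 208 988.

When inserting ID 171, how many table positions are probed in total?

3

Insert 844: h=11, slot 11 empty → index 11.
Insert 460: h=12, slot 12 empty → index 12.
Insert 413: h=15, slot 15 empty → index 15.
Insert 851: h=12, slot 12 occupied → index 13.
Insert 171: h=12, slots 12,13 occupied → index 16.
Insert 208: h=10, slot 10 empty → index 10.
Insert 988: h=0, slot 0 empty → index 0.
Table: [988, _, _, _, _, _, _, _, _, _, 208, 844, 460, 851, _, 413, 171]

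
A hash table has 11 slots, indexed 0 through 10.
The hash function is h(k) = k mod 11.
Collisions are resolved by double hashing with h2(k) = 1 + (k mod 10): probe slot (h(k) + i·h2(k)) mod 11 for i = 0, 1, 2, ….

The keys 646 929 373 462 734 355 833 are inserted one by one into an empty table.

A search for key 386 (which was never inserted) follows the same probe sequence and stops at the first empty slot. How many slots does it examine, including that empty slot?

3

Insert 646: h=8, slot 8 empty → index 8.
Insert 929: h=5, slot 5 empty → index 5.
Insert 373: h=10, slot 10 empty → index 10.
Insert 462: h=0, slot 0 empty → index 0.
Insert 734: h=8, h2=5, slot 8 occupied → index 2.
Insert 355: h=3, slot 3 empty → index 3.
Insert 833: h=8, h2=4, slot 8 occupied → index 1.
Table: [462, 833, 734, 355, _, 929, _, _, 646, _, 373]
Lookup 386: h=1, h2=7, probe 1,8,4 → slot 4 empty, not found.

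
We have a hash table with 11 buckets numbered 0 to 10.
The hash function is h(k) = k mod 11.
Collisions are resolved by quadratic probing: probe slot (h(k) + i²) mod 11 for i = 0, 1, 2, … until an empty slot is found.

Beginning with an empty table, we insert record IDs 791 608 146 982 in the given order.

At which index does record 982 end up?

791 hashes to 10; slot 10 is free → place at 10.
608 hashes to 3; slot 3 is free → place at 3.
146 hashes to 3; 3 taken → place at 4.
982 hashes to 3; 3,4 taken → place at 7.
Table: [∅, ∅, ∅, 608, 146, ∅, ∅, 982, ∅, ∅, 791]

7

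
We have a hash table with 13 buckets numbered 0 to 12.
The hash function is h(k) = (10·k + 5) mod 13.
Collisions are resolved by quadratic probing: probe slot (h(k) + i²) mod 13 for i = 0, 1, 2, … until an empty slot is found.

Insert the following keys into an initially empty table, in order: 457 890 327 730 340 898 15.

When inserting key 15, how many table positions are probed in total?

6

457: h=12 -> slot 12
890: h=0 -> slot 0
327: h=12, probe 12,0,3 -> slot 3
730: h=12, probe 12,0,3,8 -> slot 8
340: h=12, probe 12,0,3,8,2 -> slot 2
898: h=2, probe 2,3,6 -> slot 6
15: h=12, probe 12,0,3,8,2,11 -> slot 11
Table: [890, _, 340, 327, _, _, 898, _, 730, _, _, 15, 457]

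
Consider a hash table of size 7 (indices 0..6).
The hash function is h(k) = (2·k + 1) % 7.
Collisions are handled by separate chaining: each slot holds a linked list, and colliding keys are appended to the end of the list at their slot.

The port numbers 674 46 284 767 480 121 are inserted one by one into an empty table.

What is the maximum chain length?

4

Insert 674: h=5, bucket 5 empty -> new chain.
Insert 46: h=2, bucket 2 empty -> new chain.
Insert 284: h=2, bucket 2 nonempty -> append to chain.
Insert 767: h=2, bucket 2 nonempty -> append to chain.
Insert 480: h=2, bucket 2 nonempty -> append to chain.
Insert 121: h=5, bucket 5 nonempty -> append to chain.
Final buckets:
0: _
1: _
2: 46 -> 284 -> 767 -> 480
3: _
4: _
5: 674 -> 121
6: _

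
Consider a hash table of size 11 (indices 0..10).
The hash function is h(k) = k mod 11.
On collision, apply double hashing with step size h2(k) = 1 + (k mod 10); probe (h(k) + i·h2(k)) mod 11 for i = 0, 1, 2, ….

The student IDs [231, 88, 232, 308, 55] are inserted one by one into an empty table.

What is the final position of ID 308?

7

231 hashes to 0; slot 0 is free -> place at 0.
88 hashes to 0, h2=9; 0 taken -> place at 9.
232 hashes to 1; slot 1 is free -> place at 1.
308 hashes to 0, h2=9; 0,9 taken -> place at 7.
55 hashes to 0, h2=6; 0 taken -> place at 6.
Table: [231, 232, ∅, ∅, ∅, ∅, 55, 308, ∅, 88, ∅]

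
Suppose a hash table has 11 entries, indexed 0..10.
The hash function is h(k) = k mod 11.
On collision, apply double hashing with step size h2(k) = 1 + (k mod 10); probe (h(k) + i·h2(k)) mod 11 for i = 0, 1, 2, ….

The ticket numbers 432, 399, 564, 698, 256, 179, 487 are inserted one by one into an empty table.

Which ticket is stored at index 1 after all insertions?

179

Insert 432: h=3, slot 3 empty -> index 3.
Insert 399: h=3, h2=10, slot 3 occupied -> index 2.
Insert 564: h=3, h2=5, slot 3 occupied -> index 8.
Insert 698: h=5, slot 5 empty -> index 5.
Insert 256: h=3, h2=7, slot 3 occupied -> index 10.
Insert 179: h=3, h2=10, slots 3,2 occupied -> index 1.
Insert 487: h=3, h2=8, slot 3 occupied -> index 0.
Table: [487, 179, 399, 432, ., 698, ., ., 564, ., 256]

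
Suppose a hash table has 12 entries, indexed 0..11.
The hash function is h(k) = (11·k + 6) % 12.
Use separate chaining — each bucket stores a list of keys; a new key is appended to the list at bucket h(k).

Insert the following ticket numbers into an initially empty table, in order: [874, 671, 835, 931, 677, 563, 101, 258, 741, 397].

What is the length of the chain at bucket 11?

2

Insert 874: h=8, bucket 8 empty -> new chain.
Insert 671: h=7, bucket 7 empty -> new chain.
Insert 835: h=11, bucket 11 empty -> new chain.
Insert 931: h=11, bucket 11 nonempty -> append to chain.
Insert 677: h=1, bucket 1 empty -> new chain.
Insert 563: h=7, bucket 7 nonempty -> append to chain.
Insert 101: h=1, bucket 1 nonempty -> append to chain.
Insert 258: h=0, bucket 0 empty -> new chain.
Insert 741: h=9, bucket 9 empty -> new chain.
Insert 397: h=5, bucket 5 empty -> new chain.
Final buckets:
0: 258
1: 677 -> 101
2: .
3: .
4: .
5: 397
6: .
7: 671 -> 563
8: 874
9: 741
10: .
11: 835 -> 931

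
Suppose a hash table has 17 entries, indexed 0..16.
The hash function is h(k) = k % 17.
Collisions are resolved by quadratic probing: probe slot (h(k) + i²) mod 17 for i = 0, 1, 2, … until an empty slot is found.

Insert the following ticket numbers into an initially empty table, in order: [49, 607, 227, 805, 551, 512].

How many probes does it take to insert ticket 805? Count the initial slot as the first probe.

2

49: h=15 -> slot 15
607: h=12 -> slot 12
227: h=6 -> slot 6
805: h=6, probe 6,7 -> slot 7
551: h=7, probe 7,8 -> slot 8
512: h=2 -> slot 2
Table: [-, -, 512, -, -, -, 227, 805, 551, -, -, -, 607, -, -, 49, -]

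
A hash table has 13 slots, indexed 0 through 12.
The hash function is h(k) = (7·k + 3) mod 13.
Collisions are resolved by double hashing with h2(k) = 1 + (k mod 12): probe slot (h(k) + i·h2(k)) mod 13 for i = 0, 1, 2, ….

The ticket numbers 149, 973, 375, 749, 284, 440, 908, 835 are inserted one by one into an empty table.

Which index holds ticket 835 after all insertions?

149 hashes to 6; slot 6 is free => place at 6.
973 hashes to 2; slot 2 is free => place at 2.
375 hashes to 2, h2=4; 2,6 taken => place at 10.
749 hashes to 7; slot 7 is free => place at 7.
284 hashes to 2, h2=9; 2 taken => place at 11.
440 hashes to 2, h2=9; 2,11,7 taken => place at 3.
908 hashes to 2, h2=9; 2,11,7,3 taken => place at 12.
835 hashes to 11, h2=8; 11,6 taken => place at 1.
Table: [_, 835, 973, 440, _, _, 149, 749, _, _, 375, 284, 908]

1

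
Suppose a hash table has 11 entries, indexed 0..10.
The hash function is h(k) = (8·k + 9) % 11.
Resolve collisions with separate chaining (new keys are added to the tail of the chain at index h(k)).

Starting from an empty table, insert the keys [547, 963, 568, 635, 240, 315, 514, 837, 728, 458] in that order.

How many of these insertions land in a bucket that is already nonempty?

4

547 -> bucket 7
963 -> bucket 2
568 -> bucket 10
635 -> bucket 7 (collision)
240 -> bucket 4
315 -> bucket 10 (collision)
514 -> bucket 7 (collision)
837 -> bucket 6
728 -> bucket 3
458 -> bucket 10 (collision)
Final buckets:
0: -
1: -
2: 963
3: 728
4: 240
5: -
6: 837
7: 547 -> 635 -> 514
8: -
9: -
10: 568 -> 315 -> 458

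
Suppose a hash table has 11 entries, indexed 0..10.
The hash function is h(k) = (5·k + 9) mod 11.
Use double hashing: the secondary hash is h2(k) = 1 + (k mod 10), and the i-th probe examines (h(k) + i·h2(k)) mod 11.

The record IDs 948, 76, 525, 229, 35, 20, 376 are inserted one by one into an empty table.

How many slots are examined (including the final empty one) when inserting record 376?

948 hashes to 8; slot 8 is free => place at 8.
76 hashes to 4; slot 4 is free => place at 4.
525 hashes to 5; slot 5 is free => place at 5.
229 hashes to 10; slot 10 is free => place at 10.
35 hashes to 8, h2=6; 8 taken => place at 3.
20 hashes to 10, h2=1; 10 taken => place at 0.
376 hashes to 8, h2=7; 8,4,0 taken => place at 7.
Table: [20, _, _, 35, 76, 525, _, 376, 948, _, 229]

4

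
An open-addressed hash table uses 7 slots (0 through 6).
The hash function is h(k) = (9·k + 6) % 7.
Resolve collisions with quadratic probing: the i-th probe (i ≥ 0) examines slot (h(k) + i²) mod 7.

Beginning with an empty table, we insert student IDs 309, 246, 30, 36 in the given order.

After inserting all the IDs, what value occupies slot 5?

Insert 309: h=1, slot 1 empty → index 1.
Insert 246: h=1, slot 1 occupied → index 2.
Insert 30: h=3, slot 3 empty → index 3.
Insert 36: h=1, slots 1,2 occupied → index 5.
Table: [—, 309, 246, 30, —, 36, —]

36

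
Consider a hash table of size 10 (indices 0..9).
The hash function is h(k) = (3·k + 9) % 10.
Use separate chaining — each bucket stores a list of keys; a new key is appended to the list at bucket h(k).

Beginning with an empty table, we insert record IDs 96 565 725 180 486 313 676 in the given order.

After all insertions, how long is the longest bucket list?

3

Insert 96: h=7, bucket 7 empty -> new chain.
Insert 565: h=4, bucket 4 empty -> new chain.
Insert 725: h=4, bucket 4 nonempty -> append to chain.
Insert 180: h=9, bucket 9 empty -> new chain.
Insert 486: h=7, bucket 7 nonempty -> append to chain.
Insert 313: h=8, bucket 8 empty -> new chain.
Insert 676: h=7, bucket 7 nonempty -> append to chain.
Final buckets:
0: _
1: _
2: _
3: _
4: 565 -> 725
5: _
6: _
7: 96 -> 486 -> 676
8: 313
9: 180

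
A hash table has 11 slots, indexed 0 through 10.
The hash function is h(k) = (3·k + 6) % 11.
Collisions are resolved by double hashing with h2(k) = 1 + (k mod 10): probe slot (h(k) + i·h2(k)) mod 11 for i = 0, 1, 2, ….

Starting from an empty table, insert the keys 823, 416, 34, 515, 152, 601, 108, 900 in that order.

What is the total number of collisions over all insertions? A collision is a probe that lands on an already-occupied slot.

10

823 hashes to 0; slot 0 is free → place at 0.
416 hashes to 0, h2=7; 0 taken → place at 7.
34 hashes to 9; slot 9 is free → place at 9.
515 hashes to 0, h2=6; 0 taken → place at 6.
152 hashes to 0, h2=3; 0 taken → place at 3.
601 hashes to 5; slot 5 is free → place at 5.
108 hashes to 0, h2=9; 0,9,7,5,3 taken → place at 1.
900 hashes to 0, h2=1; 0,1 taken → place at 2.
Table: [823, 108, 900, 152, ∅, 601, 515, 416, ∅, 34, ∅]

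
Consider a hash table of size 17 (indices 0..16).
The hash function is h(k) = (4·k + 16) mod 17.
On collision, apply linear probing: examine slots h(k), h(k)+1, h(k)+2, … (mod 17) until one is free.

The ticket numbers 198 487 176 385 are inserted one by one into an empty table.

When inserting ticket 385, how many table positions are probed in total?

3

198 hashes to 9; slot 9 is free → place at 9.
487 hashes to 9; 9 taken → place at 10.
176 hashes to 6; slot 6 is free → place at 6.
385 hashes to 9; 9,10 taken → place at 11.
Table: [., ., ., ., ., ., 176, ., ., 198, 487, 385, ., ., ., ., .]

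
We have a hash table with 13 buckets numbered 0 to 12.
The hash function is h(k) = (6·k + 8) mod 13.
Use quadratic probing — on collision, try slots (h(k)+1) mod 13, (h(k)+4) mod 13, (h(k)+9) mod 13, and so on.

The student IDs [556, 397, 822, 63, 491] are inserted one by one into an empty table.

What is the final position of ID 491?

4

Insert 556: h=3, slot 3 empty → index 3.
Insert 397: h=11, slot 11 empty → index 11.
Insert 822: h=0, slot 0 empty → index 0.
Insert 63: h=9, slot 9 empty → index 9.
Insert 491: h=3, slot 3 occupied → index 4.
Table: [822, ., ., 556, 491, ., ., ., ., 63, ., 397, .]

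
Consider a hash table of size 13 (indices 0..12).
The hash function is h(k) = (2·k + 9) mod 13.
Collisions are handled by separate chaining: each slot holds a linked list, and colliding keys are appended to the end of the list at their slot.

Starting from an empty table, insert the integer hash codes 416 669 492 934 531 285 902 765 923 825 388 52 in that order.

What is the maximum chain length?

416 → bucket 9
669 → bucket 8
492 → bucket 5
934 → bucket 5 (collision)
531 → bucket 5 (collision)
285 → bucket 7
902 → bucket 6
765 → bucket 5 (collision)
923 → bucket 9 (collision)
825 → bucket 8 (collision)
388 → bucket 5 (collision)
52 → bucket 9 (collision)
Final buckets:
0: —
1: —
2: —
3: —
4: —
5: 492 -> 934 -> 531 -> 765 -> 388
6: 902
7: 285
8: 669 -> 825
9: 416 -> 923 -> 52
10: —
11: —
12: —

5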